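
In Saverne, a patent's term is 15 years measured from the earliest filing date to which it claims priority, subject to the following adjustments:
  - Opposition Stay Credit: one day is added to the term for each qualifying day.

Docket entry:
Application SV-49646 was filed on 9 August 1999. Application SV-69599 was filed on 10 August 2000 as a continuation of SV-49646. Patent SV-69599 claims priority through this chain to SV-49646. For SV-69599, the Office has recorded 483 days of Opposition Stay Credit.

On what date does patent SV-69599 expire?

2015-12-05

Earliest priority filing: 9 August 1999.
Base term: 9 August 1999 + 15 years → 9 August 2014.
Opposition Stay Credit: +483 days → 5 December 2015.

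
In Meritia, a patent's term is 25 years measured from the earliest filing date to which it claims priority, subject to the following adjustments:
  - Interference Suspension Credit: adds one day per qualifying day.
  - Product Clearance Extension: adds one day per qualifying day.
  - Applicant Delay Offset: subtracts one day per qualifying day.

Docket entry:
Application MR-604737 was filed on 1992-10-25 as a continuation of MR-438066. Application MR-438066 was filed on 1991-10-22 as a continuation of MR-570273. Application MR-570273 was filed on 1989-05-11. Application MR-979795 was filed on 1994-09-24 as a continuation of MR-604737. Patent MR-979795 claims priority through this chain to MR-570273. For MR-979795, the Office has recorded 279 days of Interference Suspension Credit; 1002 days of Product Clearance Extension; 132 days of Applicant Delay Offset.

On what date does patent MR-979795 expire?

Earliest priority filing: 11 May 1989.
Base term: 11 May 1989 + 25 years → 11 May 2014.
Interference Suspension Credit: +279 days → 14 February 2015.
Product Clearance Extension: +1002 days → 12 November 2017.
Applicant Delay Offset: −132 days → 3 July 2017.

July 3, 2017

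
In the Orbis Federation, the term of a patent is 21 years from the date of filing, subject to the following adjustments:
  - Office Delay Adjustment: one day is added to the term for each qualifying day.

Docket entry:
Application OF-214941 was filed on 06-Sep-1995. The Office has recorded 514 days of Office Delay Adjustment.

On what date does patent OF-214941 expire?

February 2, 2018

Base term: filing date + 21 years → 6 September 2016.
Office Delay Adjustment: +514 days → 2 February 2018.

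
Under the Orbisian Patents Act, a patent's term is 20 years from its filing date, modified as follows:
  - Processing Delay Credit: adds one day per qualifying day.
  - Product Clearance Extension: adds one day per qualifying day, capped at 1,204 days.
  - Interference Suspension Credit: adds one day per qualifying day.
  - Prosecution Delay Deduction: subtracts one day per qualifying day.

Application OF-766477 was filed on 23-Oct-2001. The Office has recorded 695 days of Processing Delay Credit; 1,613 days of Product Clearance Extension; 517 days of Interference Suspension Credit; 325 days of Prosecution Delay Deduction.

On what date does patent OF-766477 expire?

Base term: filing date + 20 years → 23 October 2021.
Processing Delay Credit: +695 days → 18 September 2023.
Product Clearance Extension: 1613 days claimed exceeds the 1204-day cap, so +1204 days → 4 January 2027.
Interference Suspension Credit: +517 days → 4 June 2028.
Prosecution Delay Deduction: −325 days → 15 July 2027.

2027-07-15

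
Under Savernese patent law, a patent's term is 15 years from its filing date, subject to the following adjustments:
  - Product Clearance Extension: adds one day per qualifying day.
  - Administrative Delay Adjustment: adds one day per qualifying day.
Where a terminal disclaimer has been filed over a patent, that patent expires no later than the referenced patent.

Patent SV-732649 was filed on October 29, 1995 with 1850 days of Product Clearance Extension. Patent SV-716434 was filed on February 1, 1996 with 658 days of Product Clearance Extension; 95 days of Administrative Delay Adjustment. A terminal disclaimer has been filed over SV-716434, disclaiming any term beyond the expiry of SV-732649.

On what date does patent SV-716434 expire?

2013-02-23

Natural term of SV-716434:
  Base: filing + 15 years → 1 February 2011.
  Product Clearance Extension: +658 days → 20 November 2012.
  Administrative Delay Adjustment: +95 days → 23 February 2013.
Expiry of referenced patent SV-732649:
  Base: filing + 15 years → 29 October 2010.
  Product Clearance Extension: +1850 days → 22 November 2015.
Terminal disclaimer: SV-716434 expires on the earlier of 23 February 2013 and 22 November 2015.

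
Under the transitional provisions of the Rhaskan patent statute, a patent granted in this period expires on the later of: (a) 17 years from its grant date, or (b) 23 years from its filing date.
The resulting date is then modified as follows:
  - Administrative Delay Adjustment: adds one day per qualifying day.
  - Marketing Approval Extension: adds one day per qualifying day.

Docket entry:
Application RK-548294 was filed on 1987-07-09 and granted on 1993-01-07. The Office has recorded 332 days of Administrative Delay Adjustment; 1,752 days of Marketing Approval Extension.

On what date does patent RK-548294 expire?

2016-03-23

(a) grant + 17 years → 7 January 2010.
(b) filing + 23 years → 9 July 2010.
Later of the two: 9 July 2010.
Administrative Delay Adjustment: +332 days → 6 June 2011.
Marketing Approval Extension: +1752 days → 23 March 2016.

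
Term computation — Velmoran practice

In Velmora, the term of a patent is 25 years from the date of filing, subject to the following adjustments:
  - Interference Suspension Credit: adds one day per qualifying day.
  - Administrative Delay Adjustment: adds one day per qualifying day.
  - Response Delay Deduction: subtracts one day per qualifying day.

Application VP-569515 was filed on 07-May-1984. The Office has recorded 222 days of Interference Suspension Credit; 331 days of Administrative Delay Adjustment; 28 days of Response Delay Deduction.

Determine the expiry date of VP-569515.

Base term: filing date + 25 years → 7 May 2009.
Interference Suspension Credit: +222 days → 15 December 2009.
Administrative Delay Adjustment: +331 days → 11 November 2010.
Response Delay Deduction: −28 days → 14 October 2010.

October 14, 2010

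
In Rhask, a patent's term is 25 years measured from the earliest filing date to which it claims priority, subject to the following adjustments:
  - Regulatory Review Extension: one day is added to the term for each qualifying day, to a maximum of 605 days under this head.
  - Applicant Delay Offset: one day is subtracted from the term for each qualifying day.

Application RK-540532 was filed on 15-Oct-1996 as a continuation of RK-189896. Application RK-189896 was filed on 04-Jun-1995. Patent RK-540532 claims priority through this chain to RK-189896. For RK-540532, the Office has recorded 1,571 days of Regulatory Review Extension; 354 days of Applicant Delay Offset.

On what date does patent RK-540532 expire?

Earliest priority filing: 4 June 1995.
Base term: 4 June 1995 + 25 years → 4 June 2020.
Regulatory Review Extension: 1571 days claimed exceeds the 605-day cap, so +605 days → 30 January 2022.
Applicant Delay Offset: −354 days → 10 February 2021.

2021-02-10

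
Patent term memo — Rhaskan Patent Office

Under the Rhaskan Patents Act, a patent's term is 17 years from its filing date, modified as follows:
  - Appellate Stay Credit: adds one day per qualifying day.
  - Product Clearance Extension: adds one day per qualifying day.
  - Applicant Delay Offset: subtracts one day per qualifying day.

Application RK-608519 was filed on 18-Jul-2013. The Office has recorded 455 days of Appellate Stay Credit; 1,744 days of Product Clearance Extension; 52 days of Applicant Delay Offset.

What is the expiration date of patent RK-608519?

Base term: filing date + 17 years → 18 July 2030.
Appellate Stay Credit: +455 days → 16 October 2031.
Product Clearance Extension: +1744 days → 25 July 2036.
Applicant Delay Offset: −52 days → 3 June 2036.

June 3, 2036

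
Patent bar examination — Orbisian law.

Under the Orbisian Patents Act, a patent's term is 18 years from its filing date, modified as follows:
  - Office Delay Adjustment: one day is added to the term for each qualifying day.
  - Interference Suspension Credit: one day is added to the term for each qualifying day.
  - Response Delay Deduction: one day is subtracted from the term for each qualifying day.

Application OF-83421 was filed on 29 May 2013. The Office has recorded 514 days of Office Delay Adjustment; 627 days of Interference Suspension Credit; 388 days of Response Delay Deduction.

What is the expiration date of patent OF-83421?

2033-06-20

Base term: filing date + 18 years → 29 May 2031.
Office Delay Adjustment: +514 days → 24 October 2032.
Interference Suspension Credit: +627 days → 13 July 2034.
Response Delay Deduction: −388 days → 20 June 2033.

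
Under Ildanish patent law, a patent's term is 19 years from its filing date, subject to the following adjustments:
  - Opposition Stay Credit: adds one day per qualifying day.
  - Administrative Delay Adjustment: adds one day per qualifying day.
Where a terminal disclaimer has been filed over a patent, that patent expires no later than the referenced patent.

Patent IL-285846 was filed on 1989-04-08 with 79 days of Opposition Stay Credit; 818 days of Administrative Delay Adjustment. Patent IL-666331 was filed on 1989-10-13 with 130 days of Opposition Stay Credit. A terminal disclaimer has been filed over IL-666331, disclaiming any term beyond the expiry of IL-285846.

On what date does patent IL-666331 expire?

February 20, 2009

Natural term of IL-666331:
  Base: filing + 19 years → 13 October 2008.
  Opposition Stay Credit: +130 days → 20 February 2009.
Expiry of referenced patent IL-285846:
  Base: filing + 19 years → 8 April 2008.
  Opposition Stay Credit: +79 days → 26 June 2008.
  Administrative Delay Adjustment: +818 days → 22 September 2010.
Terminal disclaimer: IL-666331 expires on the earlier of 20 February 2009 and 22 September 2010.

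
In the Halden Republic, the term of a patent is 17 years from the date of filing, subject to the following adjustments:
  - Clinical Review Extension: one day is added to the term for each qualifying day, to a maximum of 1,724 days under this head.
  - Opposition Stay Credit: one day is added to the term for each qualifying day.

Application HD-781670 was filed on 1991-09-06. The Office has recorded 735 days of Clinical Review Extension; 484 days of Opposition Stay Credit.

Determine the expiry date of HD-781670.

January 8, 2012

Base term: filing date + 17 years → 6 September 2008.
Clinical Review Extension: 735 days (within the 1724-day cap) → +735 days → 11 September 2010.
Opposition Stay Credit: +484 days → 8 January 2012.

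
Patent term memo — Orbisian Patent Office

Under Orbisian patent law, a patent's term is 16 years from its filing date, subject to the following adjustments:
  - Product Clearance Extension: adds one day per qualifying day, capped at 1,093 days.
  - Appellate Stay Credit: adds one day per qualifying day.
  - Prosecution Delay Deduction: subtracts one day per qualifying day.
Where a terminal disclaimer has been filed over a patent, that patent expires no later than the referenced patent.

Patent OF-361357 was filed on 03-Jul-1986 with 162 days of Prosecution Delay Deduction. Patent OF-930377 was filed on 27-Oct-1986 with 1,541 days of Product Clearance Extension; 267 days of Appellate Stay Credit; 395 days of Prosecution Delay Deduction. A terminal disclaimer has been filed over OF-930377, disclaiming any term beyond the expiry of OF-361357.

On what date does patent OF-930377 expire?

Natural term of OF-930377:
  Base: filing + 16 years → 27 October 2002.
  Product Clearance Extension: 1541 days claimed exceeds the 1093-day cap, so +1093 days → 24 October 2005.
  Appellate Stay Credit: +267 days → 18 July 2006.
  Prosecution Delay Deduction: −395 days → 18 June 2005.
Expiry of referenced patent OF-361357:
  Base: filing + 16 years → 3 July 2002.
  Prosecution Delay Deduction: −162 days → 22 January 2002.
Terminal disclaimer: OF-930377 expires on the earlier of 18 June 2005 and 22 January 2002.

January 22, 2002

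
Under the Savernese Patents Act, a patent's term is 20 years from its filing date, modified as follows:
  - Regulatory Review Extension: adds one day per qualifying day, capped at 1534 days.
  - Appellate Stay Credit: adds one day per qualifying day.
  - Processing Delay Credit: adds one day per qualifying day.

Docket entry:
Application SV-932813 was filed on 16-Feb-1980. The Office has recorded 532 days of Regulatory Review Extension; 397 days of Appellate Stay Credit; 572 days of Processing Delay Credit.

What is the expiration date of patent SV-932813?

Base term: filing date + 20 years → 16 February 2000.
Regulatory Review Extension: 532 days (within the 1534-day cap) → +532 days → 1 August 2001.
Appellate Stay Credit: +397 days → 2 September 2002.
Processing Delay Credit: +572 days → 27 March 2004.

March 27, 2004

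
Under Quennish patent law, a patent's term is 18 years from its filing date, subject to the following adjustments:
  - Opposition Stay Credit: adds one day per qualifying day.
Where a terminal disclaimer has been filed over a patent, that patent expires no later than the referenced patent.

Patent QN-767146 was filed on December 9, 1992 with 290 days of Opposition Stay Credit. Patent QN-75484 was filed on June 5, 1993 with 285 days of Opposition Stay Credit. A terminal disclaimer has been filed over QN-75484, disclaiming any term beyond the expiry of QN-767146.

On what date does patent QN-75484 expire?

Natural term of QN-75484:
  Base: filing + 18 years → 5 June 2011.
  Opposition Stay Credit: +285 days → 16 March 2012.
Expiry of referenced patent QN-767146:
  Base: filing + 18 years → 9 December 2010.
  Opposition Stay Credit: +290 days → 25 September 2011.
Terminal disclaimer: QN-75484 expires on the earlier of 16 March 2012 and 25 September 2011.

September 25, 2011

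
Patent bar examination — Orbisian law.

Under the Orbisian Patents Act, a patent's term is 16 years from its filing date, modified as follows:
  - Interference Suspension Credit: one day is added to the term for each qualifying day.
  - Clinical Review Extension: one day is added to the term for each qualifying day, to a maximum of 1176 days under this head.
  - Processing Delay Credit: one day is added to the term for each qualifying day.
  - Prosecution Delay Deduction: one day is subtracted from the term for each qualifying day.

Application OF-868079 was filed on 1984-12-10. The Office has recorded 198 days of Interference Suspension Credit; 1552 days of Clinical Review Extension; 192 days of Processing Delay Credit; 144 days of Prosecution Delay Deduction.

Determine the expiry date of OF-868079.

Base term: filing date + 16 years → 10 December 2000.
Interference Suspension Credit: +198 days → 26 June 2001.
Clinical Review Extension: 1552 days claimed exceeds the 1176-day cap, so +1176 days → 14 September 2004.
Processing Delay Credit: +192 days → 25 March 2005.
Prosecution Delay Deduction: −144 days → 1 November 2004.

November 1, 2004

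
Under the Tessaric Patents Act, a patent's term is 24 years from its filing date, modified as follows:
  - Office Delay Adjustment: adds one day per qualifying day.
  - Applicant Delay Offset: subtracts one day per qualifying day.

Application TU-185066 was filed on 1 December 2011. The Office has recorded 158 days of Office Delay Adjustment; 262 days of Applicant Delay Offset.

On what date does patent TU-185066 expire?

Base term: filing date + 24 years → 1 December 2035.
Office Delay Adjustment: +158 days → 7 May 2036.
Applicant Delay Offset: −262 days → 19 August 2035.

August 19, 2035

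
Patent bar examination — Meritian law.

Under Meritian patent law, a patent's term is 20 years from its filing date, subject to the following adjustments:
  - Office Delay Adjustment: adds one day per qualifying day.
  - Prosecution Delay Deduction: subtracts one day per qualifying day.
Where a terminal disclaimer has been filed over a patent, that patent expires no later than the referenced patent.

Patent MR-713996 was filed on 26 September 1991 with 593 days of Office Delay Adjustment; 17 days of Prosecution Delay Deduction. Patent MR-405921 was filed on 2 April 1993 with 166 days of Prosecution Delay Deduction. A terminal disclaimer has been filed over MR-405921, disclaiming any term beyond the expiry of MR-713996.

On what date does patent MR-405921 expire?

October 18, 2012

Natural term of MR-405921:
  Base: filing + 20 years → 2 April 2013.
  Prosecution Delay Deduction: −166 days → 18 October 2012.
Expiry of referenced patent MR-713996:
  Base: filing + 20 years → 26 September 2011.
  Office Delay Adjustment: +593 days → 11 May 2013.
  Prosecution Delay Deduction: −17 days → 24 April 2013.
Terminal disclaimer: MR-405921 expires on the earlier of 18 October 2012 and 24 April 2013.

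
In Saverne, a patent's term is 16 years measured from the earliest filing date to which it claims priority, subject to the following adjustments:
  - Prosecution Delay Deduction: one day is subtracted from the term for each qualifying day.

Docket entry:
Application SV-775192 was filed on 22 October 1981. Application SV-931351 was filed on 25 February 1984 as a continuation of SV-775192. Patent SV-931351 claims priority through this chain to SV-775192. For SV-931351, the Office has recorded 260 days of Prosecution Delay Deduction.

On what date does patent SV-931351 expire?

February 4, 1997

Earliest priority filing: 22 October 1981.
Base term: 22 October 1981 + 16 years → 22 October 1997.
Prosecution Delay Deduction: −260 days → 4 February 1997.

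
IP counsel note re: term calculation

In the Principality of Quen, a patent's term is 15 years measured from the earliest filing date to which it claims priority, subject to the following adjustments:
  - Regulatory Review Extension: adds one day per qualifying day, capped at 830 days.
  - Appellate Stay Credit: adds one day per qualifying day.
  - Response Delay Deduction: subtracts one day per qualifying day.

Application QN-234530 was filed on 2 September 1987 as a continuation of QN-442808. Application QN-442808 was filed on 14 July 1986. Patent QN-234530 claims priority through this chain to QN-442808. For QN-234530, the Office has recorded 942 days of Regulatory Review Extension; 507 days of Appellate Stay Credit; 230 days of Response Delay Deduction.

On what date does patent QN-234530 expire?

Earliest priority filing: 14 July 1986.
Base term: 14 July 1986 + 15 years → 14 July 2001.
Regulatory Review Extension: 942 days claimed exceeds the 830-day cap, so +830 days → 22 October 2003.
Appellate Stay Credit: +507 days → 12 March 2005.
Response Delay Deduction: −230 days → 25 July 2004.

2004-07-25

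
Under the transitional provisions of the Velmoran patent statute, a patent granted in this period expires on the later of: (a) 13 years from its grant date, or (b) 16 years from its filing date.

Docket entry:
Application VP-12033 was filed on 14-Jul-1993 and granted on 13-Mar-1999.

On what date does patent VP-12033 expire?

2012-03-13

(a) grant + 13 years → 13 March 2012.
(b) filing + 16 years → 14 July 2009.
Later of the two: 13 March 2012.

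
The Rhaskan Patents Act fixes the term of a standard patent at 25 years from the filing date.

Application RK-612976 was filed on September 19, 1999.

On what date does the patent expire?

Filing date + 25 years → 19 September 2024.

September 19, 2024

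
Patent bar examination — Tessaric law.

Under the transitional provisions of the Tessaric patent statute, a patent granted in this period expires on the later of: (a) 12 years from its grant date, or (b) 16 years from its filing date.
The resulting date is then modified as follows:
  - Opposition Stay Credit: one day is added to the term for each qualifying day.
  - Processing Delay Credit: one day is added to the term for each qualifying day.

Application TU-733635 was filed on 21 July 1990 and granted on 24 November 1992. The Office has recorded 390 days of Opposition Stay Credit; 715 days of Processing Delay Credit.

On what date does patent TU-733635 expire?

(a) grant + 12 years → 24 November 2004.
(b) filing + 16 years → 21 July 2006.
Later of the two: 21 July 2006.
Opposition Stay Credit: +390 days → 15 August 2007.
Processing Delay Credit: +715 days → 30 July 2009.

July 30, 2009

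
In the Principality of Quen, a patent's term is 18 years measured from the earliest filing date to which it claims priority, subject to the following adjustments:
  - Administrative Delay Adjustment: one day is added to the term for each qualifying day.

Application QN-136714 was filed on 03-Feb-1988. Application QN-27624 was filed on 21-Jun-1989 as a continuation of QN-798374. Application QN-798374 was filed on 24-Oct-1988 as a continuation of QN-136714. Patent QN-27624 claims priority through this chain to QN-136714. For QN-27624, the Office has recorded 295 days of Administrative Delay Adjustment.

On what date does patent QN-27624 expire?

2006-11-25

Earliest priority filing: 3 February 1988.
Base term: 3 February 1988 + 18 years → 3 February 2006.
Administrative Delay Adjustment: +295 days → 25 November 2006.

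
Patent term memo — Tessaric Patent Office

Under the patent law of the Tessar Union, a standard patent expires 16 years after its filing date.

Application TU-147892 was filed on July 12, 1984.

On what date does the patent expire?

Filing date + 16 years → 12 July 2000.

2000-07-12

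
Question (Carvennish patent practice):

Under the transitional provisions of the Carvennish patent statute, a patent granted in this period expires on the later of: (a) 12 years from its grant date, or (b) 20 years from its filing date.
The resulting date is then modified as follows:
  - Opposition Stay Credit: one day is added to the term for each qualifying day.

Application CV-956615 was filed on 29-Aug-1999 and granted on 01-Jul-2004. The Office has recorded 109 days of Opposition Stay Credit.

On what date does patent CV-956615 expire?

December 16, 2019

(a) grant + 12 years → 1 July 2016.
(b) filing + 20 years → 29 August 2019.
Later of the two: 29 August 2019.
Opposition Stay Credit: +109 days → 16 December 2019.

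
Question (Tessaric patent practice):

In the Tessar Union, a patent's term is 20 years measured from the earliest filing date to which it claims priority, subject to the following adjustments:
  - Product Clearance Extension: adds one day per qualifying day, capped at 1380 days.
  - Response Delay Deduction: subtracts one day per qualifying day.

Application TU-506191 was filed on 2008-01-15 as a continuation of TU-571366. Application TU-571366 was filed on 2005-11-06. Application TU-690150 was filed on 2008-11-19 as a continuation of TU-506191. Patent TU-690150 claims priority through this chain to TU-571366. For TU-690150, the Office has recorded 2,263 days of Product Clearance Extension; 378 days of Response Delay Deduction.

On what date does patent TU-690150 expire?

2028-08-04

Earliest priority filing: 6 November 2005.
Base term: 6 November 2005 + 20 years → 6 November 2025.
Product Clearance Extension: 2263 days claimed exceeds the 1380-day cap, so +1380 days → 17 August 2029.
Response Delay Deduction: −378 days → 4 August 2028.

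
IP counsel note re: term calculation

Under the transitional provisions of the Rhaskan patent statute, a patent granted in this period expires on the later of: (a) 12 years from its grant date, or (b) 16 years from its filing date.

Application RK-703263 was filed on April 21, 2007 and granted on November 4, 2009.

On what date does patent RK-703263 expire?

(a) grant + 12 years → 4 November 2021.
(b) filing + 16 years → 21 April 2023.
Later of the two: 21 April 2023.

April 21, 2023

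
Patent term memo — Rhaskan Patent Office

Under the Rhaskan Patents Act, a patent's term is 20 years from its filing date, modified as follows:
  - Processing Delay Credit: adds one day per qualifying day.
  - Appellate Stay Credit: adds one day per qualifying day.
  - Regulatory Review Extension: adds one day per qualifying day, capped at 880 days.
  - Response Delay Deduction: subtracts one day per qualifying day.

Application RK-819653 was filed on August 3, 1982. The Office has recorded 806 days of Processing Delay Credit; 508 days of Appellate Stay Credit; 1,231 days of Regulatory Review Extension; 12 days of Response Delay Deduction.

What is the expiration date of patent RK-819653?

2008-07-24

Base term: filing date + 20 years → 3 August 2002.
Processing Delay Credit: +806 days → 17 October 2004.
Appellate Stay Credit: +508 days → 9 March 2006.
Regulatory Review Extension: 1231 days claimed exceeds the 880-day cap, so +880 days → 5 August 2008.
Response Delay Deduction: −12 days → 24 July 2008.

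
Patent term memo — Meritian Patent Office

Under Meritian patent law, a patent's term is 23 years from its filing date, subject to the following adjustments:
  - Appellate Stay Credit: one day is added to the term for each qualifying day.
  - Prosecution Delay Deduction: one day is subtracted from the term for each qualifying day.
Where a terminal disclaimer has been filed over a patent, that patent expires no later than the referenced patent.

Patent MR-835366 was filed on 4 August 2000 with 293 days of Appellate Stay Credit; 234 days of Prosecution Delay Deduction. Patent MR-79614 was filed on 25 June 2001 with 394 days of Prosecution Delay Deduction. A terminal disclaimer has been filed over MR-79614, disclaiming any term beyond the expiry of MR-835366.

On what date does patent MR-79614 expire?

Natural term of MR-79614:
  Base: filing + 23 years → 25 June 2024.
  Prosecution Delay Deduction: −394 days → 28 May 2023.
Expiry of referenced patent MR-835366:
  Base: filing + 23 years → 4 August 2023.
  Appellate Stay Credit: +293 days → 23 May 2024.
  Prosecution Delay Deduction: −234 days → 2 October 2023.
Terminal disclaimer: MR-79614 expires on the earlier of 28 May 2023 and 2 October 2023.

May 28, 2023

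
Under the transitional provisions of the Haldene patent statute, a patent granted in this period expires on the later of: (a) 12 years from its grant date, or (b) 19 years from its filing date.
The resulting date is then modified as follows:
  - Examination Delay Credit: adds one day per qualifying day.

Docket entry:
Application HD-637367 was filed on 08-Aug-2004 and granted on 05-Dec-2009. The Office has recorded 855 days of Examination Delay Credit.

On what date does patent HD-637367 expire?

(a) grant + 12 years → 5 December 2021.
(b) filing + 19 years → 8 August 2023.
Later of the two: 8 August 2023.
Examination Delay Credit: +855 days → 10 December 2025.

December 10, 2025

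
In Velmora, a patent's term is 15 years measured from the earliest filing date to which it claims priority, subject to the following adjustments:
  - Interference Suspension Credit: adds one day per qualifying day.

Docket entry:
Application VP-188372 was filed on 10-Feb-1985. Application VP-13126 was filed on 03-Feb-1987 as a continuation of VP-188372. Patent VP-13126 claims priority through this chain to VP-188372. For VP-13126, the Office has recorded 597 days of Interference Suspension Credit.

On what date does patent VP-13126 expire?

Earliest priority filing: 10 February 1985.
Base term: 10 February 1985 + 15 years → 10 February 2000.
Interference Suspension Credit: +597 days → 29 September 2001.

2001-09-29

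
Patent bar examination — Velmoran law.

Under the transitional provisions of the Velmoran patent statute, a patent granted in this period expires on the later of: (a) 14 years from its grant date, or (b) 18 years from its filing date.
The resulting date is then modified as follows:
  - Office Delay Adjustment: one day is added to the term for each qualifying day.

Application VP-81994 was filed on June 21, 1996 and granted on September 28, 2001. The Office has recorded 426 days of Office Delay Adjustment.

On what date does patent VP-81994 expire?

(a) grant + 14 years → 28 September 2015.
(b) filing + 18 years → 21 June 2014.
Later of the two: 28 September 2015.
Office Delay Adjustment: +426 days → 27 November 2016.

November 27, 2016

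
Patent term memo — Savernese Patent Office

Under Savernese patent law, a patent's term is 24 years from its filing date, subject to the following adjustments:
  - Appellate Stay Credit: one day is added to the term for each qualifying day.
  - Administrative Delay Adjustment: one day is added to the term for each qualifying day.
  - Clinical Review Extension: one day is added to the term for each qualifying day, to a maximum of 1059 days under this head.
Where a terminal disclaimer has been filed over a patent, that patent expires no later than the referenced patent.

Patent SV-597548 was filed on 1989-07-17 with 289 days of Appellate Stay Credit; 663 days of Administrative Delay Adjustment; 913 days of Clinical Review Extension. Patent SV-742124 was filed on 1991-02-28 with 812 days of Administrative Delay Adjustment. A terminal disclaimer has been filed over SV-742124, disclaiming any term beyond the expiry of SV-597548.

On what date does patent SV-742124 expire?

May 20, 2017

Natural term of SV-742124:
  Base: filing + 24 years → 28 February 2015.
  Administrative Delay Adjustment: +812 days → 20 May 2017.
Expiry of referenced patent SV-597548:
  Base: filing + 24 years → 17 July 2013.
  Appellate Stay Credit: +289 days → 2 May 2014.
  Administrative Delay Adjustment: +663 days → 24 February 2016.
  Clinical Review Extension: 913 days (within the 1059-day cap) → +913 days → 25 August 2018.
Terminal disclaimer: SV-742124 expires on the earlier of 20 May 2017 and 25 August 2018.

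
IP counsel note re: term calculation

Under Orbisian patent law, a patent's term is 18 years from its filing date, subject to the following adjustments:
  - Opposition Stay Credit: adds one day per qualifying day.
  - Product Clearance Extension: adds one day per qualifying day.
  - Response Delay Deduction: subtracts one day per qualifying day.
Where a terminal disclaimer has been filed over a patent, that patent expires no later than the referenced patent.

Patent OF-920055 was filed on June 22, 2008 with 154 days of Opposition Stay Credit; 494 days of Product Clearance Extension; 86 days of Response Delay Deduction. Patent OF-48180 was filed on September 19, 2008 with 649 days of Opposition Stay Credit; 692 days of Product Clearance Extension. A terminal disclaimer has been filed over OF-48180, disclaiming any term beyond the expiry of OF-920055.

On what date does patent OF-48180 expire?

Natural term of OF-48180:
  Base: filing + 18 years → 19 September 2026.
  Opposition Stay Credit: +649 days → 29 June 2028.
  Product Clearance Extension: +692 days → 22 May 2030.
Expiry of referenced patent OF-920055:
  Base: filing + 18 years → 22 June 2026.
  Opposition Stay Credit: +154 days → 23 November 2026.
  Product Clearance Extension: +494 days → 31 March 2028.
  Response Delay Deduction: −86 days → 5 January 2028.
Terminal disclaimer: OF-48180 expires on the earlier of 22 May 2030 and 5 January 2028.

2028-01-05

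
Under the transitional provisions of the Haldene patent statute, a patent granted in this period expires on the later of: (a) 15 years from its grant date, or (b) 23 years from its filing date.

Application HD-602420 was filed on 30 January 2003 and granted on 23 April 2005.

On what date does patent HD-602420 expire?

2026-01-30

(a) grant + 15 years → 23 April 2020.
(b) filing + 23 years → 30 January 2026.
Later of the two: 30 January 2026.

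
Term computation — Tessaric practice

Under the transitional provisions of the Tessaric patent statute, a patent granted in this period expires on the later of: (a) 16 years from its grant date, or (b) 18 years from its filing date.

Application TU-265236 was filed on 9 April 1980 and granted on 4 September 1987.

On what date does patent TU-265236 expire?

(a) grant + 16 years → 4 September 2003.
(b) filing + 18 years → 9 April 1998.
Later of the two: 4 September 2003.

2003-09-04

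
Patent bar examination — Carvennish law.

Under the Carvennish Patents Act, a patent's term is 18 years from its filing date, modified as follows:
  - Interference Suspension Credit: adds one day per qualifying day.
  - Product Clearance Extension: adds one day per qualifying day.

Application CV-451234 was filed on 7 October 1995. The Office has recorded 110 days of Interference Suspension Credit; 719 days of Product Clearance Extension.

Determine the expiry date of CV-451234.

January 14, 2016

Base term: filing date + 18 years → 7 October 2013.
Interference Suspension Credit: +110 days → 25 January 2014.
Product Clearance Extension: +719 days → 14 January 2016.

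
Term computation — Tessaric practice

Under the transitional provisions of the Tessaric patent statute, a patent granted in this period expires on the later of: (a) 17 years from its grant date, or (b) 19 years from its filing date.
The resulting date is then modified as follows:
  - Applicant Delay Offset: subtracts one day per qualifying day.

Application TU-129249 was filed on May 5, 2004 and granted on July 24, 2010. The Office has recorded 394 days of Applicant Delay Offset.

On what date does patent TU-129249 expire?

2026-06-25

(a) grant + 17 years → 24 July 2027.
(b) filing + 19 years → 5 May 2023.
Later of the two: 24 July 2027.
Applicant Delay Offset: −394 days → 25 June 2026.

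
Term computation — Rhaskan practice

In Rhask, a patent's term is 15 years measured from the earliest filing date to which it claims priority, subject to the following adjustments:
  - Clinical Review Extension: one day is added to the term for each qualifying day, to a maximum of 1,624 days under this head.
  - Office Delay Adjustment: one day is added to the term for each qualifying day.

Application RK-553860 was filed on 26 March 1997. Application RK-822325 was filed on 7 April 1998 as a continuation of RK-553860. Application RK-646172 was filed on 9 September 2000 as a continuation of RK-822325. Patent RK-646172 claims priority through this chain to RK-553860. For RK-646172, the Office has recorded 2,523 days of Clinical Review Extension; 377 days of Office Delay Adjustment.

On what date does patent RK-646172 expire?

September 17, 2017

Earliest priority filing: 26 March 1997.
Base term: 26 March 1997 + 15 years → 26 March 2012.
Clinical Review Extension: 2523 days claimed exceeds the 1624-day cap, so +1624 days → 5 September 2016.
Office Delay Adjustment: +377 days → 17 September 2017.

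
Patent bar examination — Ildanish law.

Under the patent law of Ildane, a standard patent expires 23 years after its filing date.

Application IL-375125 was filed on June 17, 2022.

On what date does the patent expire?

Filing date + 23 years → 17 June 2045.

2045-06-17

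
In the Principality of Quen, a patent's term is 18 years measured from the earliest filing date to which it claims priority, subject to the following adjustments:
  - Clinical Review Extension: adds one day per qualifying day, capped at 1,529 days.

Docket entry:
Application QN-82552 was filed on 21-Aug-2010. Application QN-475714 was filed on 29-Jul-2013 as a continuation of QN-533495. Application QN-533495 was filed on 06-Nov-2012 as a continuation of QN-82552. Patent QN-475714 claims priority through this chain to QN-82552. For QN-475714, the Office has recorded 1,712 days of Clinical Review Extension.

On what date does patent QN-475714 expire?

Earliest priority filing: 21 August 2010.
Base term: 21 August 2010 + 18 years → 21 August 2028.
Clinical Review Extension: 1712 days claimed exceeds the 1529-day cap, so +1529 days → 28 October 2032.

2032-10-28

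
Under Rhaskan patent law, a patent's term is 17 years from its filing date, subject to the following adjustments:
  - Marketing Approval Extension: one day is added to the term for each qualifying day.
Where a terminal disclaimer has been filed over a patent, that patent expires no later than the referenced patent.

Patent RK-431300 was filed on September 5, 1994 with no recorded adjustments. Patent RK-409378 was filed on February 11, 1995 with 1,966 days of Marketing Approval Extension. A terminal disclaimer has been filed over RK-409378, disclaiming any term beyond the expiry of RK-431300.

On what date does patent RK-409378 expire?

Natural term of RK-409378:
  Base: filing + 17 years → 11 February 2012.
  Marketing Approval Extension: +1966 days → 30 June 2017.
Expiry of referenced patent RK-431300:
  Base: filing + 17 years → 5 September 2011.
Terminal disclaimer: RK-409378 expires on the earlier of 30 June 2017 and 5 September 2011.

September 5, 2011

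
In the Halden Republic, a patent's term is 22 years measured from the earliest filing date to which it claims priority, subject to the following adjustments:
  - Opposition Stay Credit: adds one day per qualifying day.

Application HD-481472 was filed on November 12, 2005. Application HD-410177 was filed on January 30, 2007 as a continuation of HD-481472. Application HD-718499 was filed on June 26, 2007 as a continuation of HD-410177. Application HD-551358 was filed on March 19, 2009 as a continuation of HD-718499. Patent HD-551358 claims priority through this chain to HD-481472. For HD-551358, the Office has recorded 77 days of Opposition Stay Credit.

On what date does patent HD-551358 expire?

2028-01-28

Earliest priority filing: 12 November 2005.
Base term: 12 November 2005 + 22 years → 12 November 2027.
Opposition Stay Credit: +77 days → 28 January 2028.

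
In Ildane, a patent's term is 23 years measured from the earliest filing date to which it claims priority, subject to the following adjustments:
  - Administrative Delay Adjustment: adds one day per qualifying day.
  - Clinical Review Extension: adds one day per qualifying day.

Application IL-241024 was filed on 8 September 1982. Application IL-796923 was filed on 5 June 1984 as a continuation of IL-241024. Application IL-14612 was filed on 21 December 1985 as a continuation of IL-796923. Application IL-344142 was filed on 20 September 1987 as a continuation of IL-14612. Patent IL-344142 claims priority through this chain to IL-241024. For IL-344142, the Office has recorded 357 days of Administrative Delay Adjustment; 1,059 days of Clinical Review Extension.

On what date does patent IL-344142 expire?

July 25, 2009

Earliest priority filing: 8 September 1982.
Base term: 8 September 1982 + 23 years → 8 September 2005.
Administrative Delay Adjustment: +357 days → 31 August 2006.
Clinical Review Extension: +1059 days → 25 July 2009.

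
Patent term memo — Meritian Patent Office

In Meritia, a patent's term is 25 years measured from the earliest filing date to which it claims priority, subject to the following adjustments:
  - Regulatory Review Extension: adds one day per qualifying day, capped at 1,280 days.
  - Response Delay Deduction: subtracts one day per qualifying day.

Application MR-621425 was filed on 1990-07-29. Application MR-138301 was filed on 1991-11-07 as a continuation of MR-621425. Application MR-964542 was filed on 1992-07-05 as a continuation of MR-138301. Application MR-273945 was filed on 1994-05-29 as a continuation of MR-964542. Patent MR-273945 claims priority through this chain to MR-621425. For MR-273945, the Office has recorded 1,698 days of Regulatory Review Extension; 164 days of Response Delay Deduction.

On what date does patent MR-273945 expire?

2018-08-18

Earliest priority filing: 29 July 1990.
Base term: 29 July 1990 + 25 years → 29 July 2015.
Regulatory Review Extension: 1698 days claimed exceeds the 1280-day cap, so +1280 days → 29 January 2019.
Response Delay Deduction: −164 days → 18 August 2018.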